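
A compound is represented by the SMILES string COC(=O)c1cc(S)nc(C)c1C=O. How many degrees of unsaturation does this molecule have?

6

Molecular formula: C9H9NO3S.
DoU = (2C + 2 + N − H − X) / 2, where X is the halogen count and O/S are ignored.
    = (2·9 + 2 + 1 − 9 − 0) / 2 = 12 / 2 = 6.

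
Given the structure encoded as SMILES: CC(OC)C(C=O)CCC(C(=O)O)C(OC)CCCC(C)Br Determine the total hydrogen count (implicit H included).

Walk through each heavy atom and fill implicit hydrogens from standard valence (C 4, N 3, O 2, S 2, halogen 1):
  atom 1: C, bond orders sum to 1 (valence 4) → 3 H
  atom 2: C, bond orders sum to 3 (valence 4) → 1 H
  atom 3: O, bond orders sum to 2 (valence 2) → 0 H
  atom 4: C, bond orders sum to 1 (valence 4) → 3 H
  atom 5: C, bond orders sum to 3 (valence 4) → 1 H
  atom 6: C, bond orders sum to 3 (valence 4) → 1 H
  atom 7: O, bond orders sum to 2 (valence 2) → 0 H
  atom 8: C, bond orders sum to 2 (valence 4) → 2 H
  atom 9: C, bond orders sum to 2 (valence 4) → 2 H
  atom 10: C, bond orders sum to 3 (valence 4) → 1 H
  atom 11: C, bond orders sum to 4 (valence 4) → 0 H
  atom 12: O, bond orders sum to 2 (valence 2) → 0 H
  atom 13: O, bond orders sum to 1 (valence 2) → 1 H
  atom 14: C, bond orders sum to 3 (valence 4) → 1 H
  atom 15: O, bond orders sum to 2 (valence 2) → 0 H
  atom 16: C, bond orders sum to 1 (valence 4) → 3 H
  atom 17: C, bond orders sum to 2 (valence 4) → 2 H
  atom 18: C, bond orders sum to 2 (valence 4) → 2 H
  atom 19: C, bond orders sum to 2 (valence 4) → 2 H
  atom 20: C, bond orders sum to 3 (valence 4) → 1 H
  atom 21: C, bond orders sum to 1 (valence 4) → 3 H
  atom 22: Br (halogen, monovalent) → 0 H
Total hydrogens: 29.

29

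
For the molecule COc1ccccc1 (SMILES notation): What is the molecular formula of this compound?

C7H8O

Walk through each heavy atom and fill implicit hydrogens from standard valence (C 4, N 3, O 2, S 2, halogen 1); for lowercase aromatic atoms, an aromatic c carries 1 H when it has two neighbours and 0 H with three, and aromatic n carries 0 H:
  atom 1: C, bond orders sum to 1 (valence 4) → 3 H
  atom 2: O, bond orders sum to 2 (valence 2) → 0 H
  atom 3: aromatic c, 3 neighbours → 0 H
  atom 4: aromatic c, 2 neighbours → 1 H
  atom 5: aromatic c, 2 neighbours → 1 H
  atom 6: aromatic c, 2 neighbours → 1 H
  atom 7: aromatic c, 2 neighbours → 1 H
  atom 8: aromatic c, 2 neighbours → 1 H
Totals → C:7, H:8, O:1.
In Hill order: C7H8O.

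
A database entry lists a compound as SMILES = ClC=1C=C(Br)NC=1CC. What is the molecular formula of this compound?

C6H7BrClN

Walk through each heavy atom and fill implicit hydrogens from standard valence (C 4, N 3, O 2, S 2, halogen 1):
  atom 1: Cl (halogen, monovalent) → 0 H
  atom 2: C, bond orders sum to 4 (valence 4) → 0 H
  atom 3: C, bond orders sum to 3 (valence 4) → 1 H
  atom 4: C, bond orders sum to 4 (valence 4) → 0 H
  atom 5: Br (halogen, monovalent) → 0 H
  atom 6: N, bond orders sum to 2 (valence 3) → 1 H
  atom 7: C, bond orders sum to 4 (valence 4) → 0 H
  atom 8: C, bond orders sum to 2 (valence 4) → 2 H
  atom 9: C, bond orders sum to 1 (valence 4) → 3 H
Totals → C:6, H:7, Br:1, Cl:1, N:1.
In Hill order: C6H7BrClN.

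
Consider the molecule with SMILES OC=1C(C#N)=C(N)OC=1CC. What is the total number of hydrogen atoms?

Walk through each heavy atom and fill implicit hydrogens from standard valence (C 4, N 3, O 2, S 2, halogen 1):
  atom 1: O, bond orders sum to 1 (valence 2) → 1 H
  atom 2: C, bond orders sum to 4 (valence 4) → 0 H
  atom 3: C, bond orders sum to 4 (valence 4) → 0 H
  atom 4: C, bond orders sum to 4 (valence 4) → 0 H
  atom 5: N, bond orders sum to 3 (valence 3) → 0 H
  atom 6: C, bond orders sum to 4 (valence 4) → 0 H
  atom 7: N, bond orders sum to 1 (valence 3) → 2 H
  atom 8: O, bond orders sum to 2 (valence 2) → 0 H
  atom 9: C, bond orders sum to 4 (valence 4) → 0 H
  atom 10: C, bond orders sum to 2 (valence 4) → 2 H
  atom 11: C, bond orders sum to 1 (valence 4) → 3 H
Total hydrogens: 8.

8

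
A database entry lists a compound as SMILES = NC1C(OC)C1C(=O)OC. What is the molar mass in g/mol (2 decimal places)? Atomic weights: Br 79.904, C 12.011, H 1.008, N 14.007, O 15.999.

145.16 g/mol

First, the molecular formula is C6H11NO3 (counting implicit H from valence).
  C: 6 × 12.011 = 72.066
  H: 11 × 1.008 = 11.088
  N: 1 × 14.007 = 14.007
  O: 3 × 15.999 = 47.997
Sum: 6×12.011 + 11×1.008 + 1×14.007 + 3×15.999 = 145.158 → 145.16 g/mol.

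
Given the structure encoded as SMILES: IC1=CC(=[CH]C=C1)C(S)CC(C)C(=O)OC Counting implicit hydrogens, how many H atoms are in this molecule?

15

Walk through each heavy atom and fill implicit hydrogens from standard valence (C 4, N 3, O 2, S 2, halogen 1):
  atom 1: I (halogen, monovalent) → 0 H
  atom 2: C, bond orders sum to 4 (valence 4) → 0 H
  atom 3: C, bond orders sum to 3 (valence 4) → 1 H
  atom 4: C, bond orders sum to 4 (valence 4) → 0 H
  atom 5: C with explicit H count 1
  atom 6: C, bond orders sum to 3 (valence 4) → 1 H
  atom 7: C, bond orders sum to 3 (valence 4) → 1 H
  atom 8: C, bond orders sum to 3 (valence 4) → 1 H
  atom 9: S, bond orders sum to 1 (valence 2) → 1 H
  atom 10: C, bond orders sum to 2 (valence 4) → 2 H
  atom 11: C, bond orders sum to 3 (valence 4) → 1 H
  atom 12: C, bond orders sum to 1 (valence 4) → 3 H
  atom 13: C, bond orders sum to 4 (valence 4) → 0 H
  atom 14: O, bond orders sum to 2 (valence 2) → 0 H
  atom 15: O, bond orders sum to 2 (valence 2) → 0 H
  atom 16: C, bond orders sum to 1 (valence 4) → 3 H
Total hydrogens: 15.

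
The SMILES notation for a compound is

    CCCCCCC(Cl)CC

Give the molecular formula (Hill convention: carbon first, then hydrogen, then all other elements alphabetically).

C9H19Cl

Walk through each heavy atom and fill implicit hydrogens from standard valence (C 4, N 3, O 2, S 2, halogen 1):
  atom 1: C, bond orders sum to 1 (valence 4) → 3 H
  atom 2: C, bond orders sum to 2 (valence 4) → 2 H
  atom 3: C, bond orders sum to 2 (valence 4) → 2 H
  atom 4: C, bond orders sum to 2 (valence 4) → 2 H
  atom 5: C, bond orders sum to 2 (valence 4) → 2 H
  atom 6: C, bond orders sum to 2 (valence 4) → 2 H
  atom 7: C, bond orders sum to 3 (valence 4) → 1 H
  atom 8: Cl (halogen, monovalent) → 0 H
  atom 9: C, bond orders sum to 2 (valence 4) → 2 H
  atom 10: C, bond orders sum to 1 (valence 4) → 3 H
Totals → C:9, H:19, Cl:1.
In Hill order: C9H19Cl.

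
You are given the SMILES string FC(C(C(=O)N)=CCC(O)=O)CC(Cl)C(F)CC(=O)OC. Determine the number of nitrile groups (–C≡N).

Scan the SMILES for the nitrile motif — none present.
Groups that are present: 1 alkene, 1 amide, 1 carboxylic acid, 1 ester.

0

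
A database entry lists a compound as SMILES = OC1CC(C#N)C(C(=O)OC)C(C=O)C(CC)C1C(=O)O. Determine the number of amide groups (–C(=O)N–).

Scan the SMILES for the amide motif — none present.
Groups that are present: 1 aldehyde, 1 carboxylic acid, 1 ester, 1 hydroxyl, 1 nitrile.

0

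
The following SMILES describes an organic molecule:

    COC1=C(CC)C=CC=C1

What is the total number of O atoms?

Scan the SMILES for O atoms (remember two-letter symbols like Cl and Br are single atoms).
Oxygen count: 1.

1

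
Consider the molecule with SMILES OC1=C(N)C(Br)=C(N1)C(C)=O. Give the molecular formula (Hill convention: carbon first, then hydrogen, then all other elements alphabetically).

Walk through each heavy atom and fill implicit hydrogens from standard valence (C 4, N 3, O 2, S 2, halogen 1):
  atom 1: O, bond orders sum to 1 (valence 2) → 1 H
  atom 2: C, bond orders sum to 4 (valence 4) → 0 H
  atom 3: C, bond orders sum to 4 (valence 4) → 0 H
  atom 4: N, bond orders sum to 1 (valence 3) → 2 H
  atom 5: C, bond orders sum to 4 (valence 4) → 0 H
  atom 6: Br (halogen, monovalent) → 0 H
  atom 7: C, bond orders sum to 4 (valence 4) → 0 H
  atom 8: N, bond orders sum to 2 (valence 3) → 1 H
  atom 9: C, bond orders sum to 4 (valence 4) → 0 H
  atom 10: C, bond orders sum to 1 (valence 4) → 3 H
  atom 11: O, bond orders sum to 2 (valence 2) → 0 H
Totals → C:6, H:7, Br:1, N:2, O:2.
In Hill order: C6H7BrN2O2.

C6H7BrN2O2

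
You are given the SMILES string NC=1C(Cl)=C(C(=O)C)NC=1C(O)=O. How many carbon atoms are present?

Count every carbon token in the SMILES (each C, including those in ring-closure positions and inside branches).
Carbon count: 7.

7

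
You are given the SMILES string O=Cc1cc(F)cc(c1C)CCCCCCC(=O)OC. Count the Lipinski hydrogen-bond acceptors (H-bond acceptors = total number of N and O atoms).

3

N atoms: 0; O atoms: 3.
Lipinski HBA = 0 + 3 = 3.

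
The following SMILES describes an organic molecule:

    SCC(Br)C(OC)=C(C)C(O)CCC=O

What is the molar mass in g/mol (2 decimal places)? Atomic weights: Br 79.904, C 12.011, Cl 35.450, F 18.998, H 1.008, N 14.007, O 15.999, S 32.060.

297.21 g/mol

First, the molecular formula is C10H17BrO3S (counting implicit H from valence).
  Br: 1 × 79.904 = 79.904
  C: 10 × 12.011 = 120.110
  H: 17 × 1.008 = 17.136
  O: 3 × 15.999 = 47.997
  S: 1 × 32.060 = 32.060
Sum: 1×79.904 + 10×12.011 + 17×1.008 + 3×15.999 + 1×32.060 = 297.207 → 297.21 g/mol.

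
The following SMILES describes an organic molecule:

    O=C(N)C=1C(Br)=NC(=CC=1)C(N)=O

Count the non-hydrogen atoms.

Every atom symbol written in the SMILES (organic subset) is one heavy atom; implicit H are not written.
Heavy atoms by element → Br:1, C:7, N:3, O:2.
Total: 13.

13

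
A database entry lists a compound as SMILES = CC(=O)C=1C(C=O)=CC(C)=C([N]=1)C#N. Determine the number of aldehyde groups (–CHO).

1

The aldehyde motif appears at heavy-atom position 6 in the SMILES.
Other groups present: 1 ketone, 1 nitrile.
Aldehyde count: 1.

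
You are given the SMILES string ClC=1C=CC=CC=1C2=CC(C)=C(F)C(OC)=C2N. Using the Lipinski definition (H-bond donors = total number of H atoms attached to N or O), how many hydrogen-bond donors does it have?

2

Donors: find every N or O and count the H atoms it carries.
  atom 15 (O): bond orders sum to 2 → 0 H
  atom 18 (N): bond orders sum to 1 → 2 H
Lipinski HBD = 2.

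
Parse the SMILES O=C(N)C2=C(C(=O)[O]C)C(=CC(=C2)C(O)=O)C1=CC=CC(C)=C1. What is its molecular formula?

C17H15NO5

Walk through each heavy atom and fill implicit hydrogens from standard valence (C 4, N 3, O 2, S 2, halogen 1):
  atom 1: O, bond orders sum to 2 (valence 2) → 0 H
  atom 2: C, bond orders sum to 4 (valence 4) → 0 H
  atom 3: N, bond orders sum to 1 (valence 3) → 2 H
  atom 4: C, bond orders sum to 4 (valence 4) → 0 H
  atom 5: C, bond orders sum to 4 (valence 4) → 0 H
  atom 6: C, bond orders sum to 4 (valence 4) → 0 H
  atom 7: O, bond orders sum to 2 (valence 2) → 0 H
  atom 8: O with explicit H count 0
  atom 9: C, bond orders sum to 1 (valence 4) → 3 H
  atom 10: C, bond orders sum to 4 (valence 4) → 0 H
  atom 11: C, bond orders sum to 3 (valence 4) → 1 H
  atom 12: C, bond orders sum to 4 (valence 4) → 0 H
  atom 13: C, bond orders sum to 3 (valence 4) → 1 H
  atom 14: C, bond orders sum to 4 (valence 4) → 0 H
  atom 15: O, bond orders sum to 1 (valence 2) → 1 H
  atom 16: O, bond orders sum to 2 (valence 2) → 0 H
  atom 17: C, bond orders sum to 4 (valence 4) → 0 H
  atom 18: C, bond orders sum to 3 (valence 4) → 1 H
  atom 19: C, bond orders sum to 3 (valence 4) → 1 H
  atom 20: C, bond orders sum to 3 (valence 4) → 1 H
  atom 21: C, bond orders sum to 4 (valence 4) → 0 H
  atom 22: C, bond orders sum to 1 (valence 4) → 3 H
  atom 23: C, bond orders sum to 3 (valence 4) → 1 H
Totals → C:17, H:15, N:1, O:5.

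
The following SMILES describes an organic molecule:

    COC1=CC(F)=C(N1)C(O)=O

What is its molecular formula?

Walk through each heavy atom and fill implicit hydrogens from standard valence (C 4, N 3, O 2, S 2, halogen 1):
  atom 1: C, bond orders sum to 1 (valence 4) → 3 H
  atom 2: O, bond orders sum to 2 (valence 2) → 0 H
  atom 3: C, bond orders sum to 4 (valence 4) → 0 H
  atom 4: C, bond orders sum to 3 (valence 4) → 1 H
  atom 5: C, bond orders sum to 4 (valence 4) → 0 H
  atom 6: F (halogen, monovalent) → 0 H
  atom 7: C, bond orders sum to 4 (valence 4) → 0 H
  atom 8: N, bond orders sum to 2 (valence 3) → 1 H
  atom 9: C, bond orders sum to 4 (valence 4) → 0 H
  atom 10: O, bond orders sum to 1 (valence 2) → 1 H
  atom 11: O, bond orders sum to 2 (valence 2) → 0 H
Totals → C:6, H:6, F:1, N:1, O:3.

C6H6FNO3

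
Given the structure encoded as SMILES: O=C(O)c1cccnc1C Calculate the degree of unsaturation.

5

Molecular formula: C7H7NO2.
DoU = (2C + 2 + N − H − X) / 2, where X is the halogen count and O/S are ignored.
    = (2·7 + 2 + 1 − 7 − 0) / 2 = 10 / 2 = 5.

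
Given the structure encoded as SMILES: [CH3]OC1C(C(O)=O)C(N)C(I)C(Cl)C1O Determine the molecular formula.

Walk through each heavy atom and fill implicit hydrogens from standard valence (C 4, N 3, O 2, S 2, halogen 1):
  atom 1: C with explicit H count 3
  atom 2: O, bond orders sum to 2 (valence 2) → 0 H
  atom 3: C, bond orders sum to 3 (valence 4) → 1 H
  atom 4: C, bond orders sum to 3 (valence 4) → 1 H
  atom 5: C, bond orders sum to 4 (valence 4) → 0 H
  atom 6: O, bond orders sum to 1 (valence 2) → 1 H
  atom 7: O, bond orders sum to 2 (valence 2) → 0 H
  atom 8: C, bond orders sum to 3 (valence 4) → 1 H
  atom 9: N, bond orders sum to 1 (valence 3) → 2 H
  atom 10: C, bond orders sum to 3 (valence 4) → 1 H
  atom 11: I (halogen, monovalent) → 0 H
  atom 12: C, bond orders sum to 3 (valence 4) → 1 H
  atom 13: Cl (halogen, monovalent) → 0 H
  atom 14: C, bond orders sum to 3 (valence 4) → 1 H
  atom 15: O, bond orders sum to 1 (valence 2) → 1 H
Totals → C:8, H:13, Cl:1, I:1, N:1, O:4.
In Hill order: C8H13ClINO4.

C8H13ClINO4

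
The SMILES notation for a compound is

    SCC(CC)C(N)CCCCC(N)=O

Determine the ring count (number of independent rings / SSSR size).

In SMILES, each pair of matching ring-closure digits denotes one ring-closing bond; the number of such bonds equals the number of independent rings.
Ring-closure bonds here: 0.

0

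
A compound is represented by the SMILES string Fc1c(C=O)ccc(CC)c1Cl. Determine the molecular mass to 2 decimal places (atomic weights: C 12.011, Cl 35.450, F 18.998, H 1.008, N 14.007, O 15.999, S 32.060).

First, the molecular formula is C9H8ClFO (counting implicit H from valence).
  C: 9 × 12.011 = 108.099
  Cl: 1 × 35.450 = 35.450
  F: 1 × 18.998 = 18.998
  H: 8 × 1.008 = 8.064
  O: 1 × 15.999 = 15.999
Sum: 9×12.011 + 1×35.450 + 1×18.998 + 8×1.008 + 1×15.999 = 186.610 → 186.61 g/mol.

186.61 g/mol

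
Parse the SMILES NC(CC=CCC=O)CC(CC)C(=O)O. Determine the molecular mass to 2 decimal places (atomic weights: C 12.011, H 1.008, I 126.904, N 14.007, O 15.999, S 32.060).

213.28 g/mol

First, the molecular formula is C11H19NO3 (counting implicit H from valence).
  C: 11 × 12.011 = 132.121
  H: 19 × 1.008 = 19.152
  N: 1 × 14.007 = 14.007
  O: 3 × 15.999 = 47.997
Sum: 11×12.011 + 19×1.008 + 1×14.007 + 3×15.999 = 213.277 → 213.28 g/mol.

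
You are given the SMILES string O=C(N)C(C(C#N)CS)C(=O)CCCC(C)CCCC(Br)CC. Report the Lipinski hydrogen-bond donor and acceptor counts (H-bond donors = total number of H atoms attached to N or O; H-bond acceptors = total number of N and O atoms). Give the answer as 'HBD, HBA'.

Donors: find every N or O and count the H atoms it carries.
  atom 1 (O): bond orders sum to 2 → 0 H
  atom 3 (N): bond orders sum to 1 → 2 H
  atom 7 (N): bond orders sum to 3 → 0 H
  atom 11 (O): bond orders sum to 2 → 0 H
Lipinski HBD = 2.
Acceptors: N atoms = 2, O atoms = 2 → HBA = 4.

2, 4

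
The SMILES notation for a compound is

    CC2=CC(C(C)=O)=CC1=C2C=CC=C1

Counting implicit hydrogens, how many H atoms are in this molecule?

Walk through each heavy atom and fill implicit hydrogens from standard valence (C 4, N 3, O 2, S 2, halogen 1):
  atom 1: C, bond orders sum to 1 (valence 4) → 3 H
  atom 2: C, bond orders sum to 4 (valence 4) → 0 H
  atom 3: C, bond orders sum to 3 (valence 4) → 1 H
  atom 4: C, bond orders sum to 4 (valence 4) → 0 H
  atom 5: C, bond orders sum to 4 (valence 4) → 0 H
  atom 6: C, bond orders sum to 1 (valence 4) → 3 H
  atom 7: O, bond orders sum to 2 (valence 2) → 0 H
  atom 8: C, bond orders sum to 3 (valence 4) → 1 H
  atom 9: C, bond orders sum to 4 (valence 4) → 0 H
  atom 10: C, bond orders sum to 4 (valence 4) → 0 H
  atom 11: C, bond orders sum to 3 (valence 4) → 1 H
  atom 12: C, bond orders sum to 3 (valence 4) → 1 H
  atom 13: C, bond orders sum to 3 (valence 4) → 1 H
  atom 14: C, bond orders sum to 3 (valence 4) → 1 H
Total hydrogens: 12.

12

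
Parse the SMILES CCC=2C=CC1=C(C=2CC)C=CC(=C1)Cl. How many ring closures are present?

2

In SMILES, each pair of matching ring-closure digits denotes one ring-closing bond; the number of such bonds equals the number of independent rings.
Ring-closure bonds here: 2.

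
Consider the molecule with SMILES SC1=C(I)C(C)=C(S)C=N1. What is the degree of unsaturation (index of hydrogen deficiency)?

4

Degree of unsaturation = (number of rings) + (number of π bonds).
Ring closures in the SMILES: 1.
π bonds: 3 double bonds (each 1 DoU) → 3 DoU from unsaturation.
Total DoU = 1 + 3 = 4.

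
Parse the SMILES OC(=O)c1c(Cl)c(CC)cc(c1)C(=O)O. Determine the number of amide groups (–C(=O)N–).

0

Scan the SMILES for the amide motif — none present.
Groups that are present: 2 carboxylic acid.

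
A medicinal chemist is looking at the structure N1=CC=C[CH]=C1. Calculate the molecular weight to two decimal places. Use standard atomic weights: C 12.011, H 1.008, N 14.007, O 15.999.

First, the molecular formula is C5H5N (counting implicit H from valence).
  C: 5 × 12.011 = 60.055
  H: 5 × 1.008 = 5.040
  N: 1 × 14.007 = 14.007
Sum: 5×12.011 + 5×1.008 + 1×14.007 = 79.102 → 79.10 g/mol.

79.10 g/mol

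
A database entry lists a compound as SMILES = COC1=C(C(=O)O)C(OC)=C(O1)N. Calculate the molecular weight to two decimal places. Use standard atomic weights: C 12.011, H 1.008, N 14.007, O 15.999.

First, the molecular formula is C7H9NO5 (counting implicit H from valence).
  C: 7 × 12.011 = 84.077
  H: 9 × 1.008 = 9.072
  N: 1 × 14.007 = 14.007
  O: 5 × 15.999 = 79.995
Sum: 7×12.011 + 9×1.008 + 1×14.007 + 5×15.999 = 187.151 → 187.15 g/mol.

187.15 g/mol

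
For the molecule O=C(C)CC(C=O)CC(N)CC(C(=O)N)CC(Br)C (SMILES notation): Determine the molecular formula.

Walk through each heavy atom and fill implicit hydrogens from standard valence (C 4, N 3, O 2, S 2, halogen 1):
  atom 1: O, bond orders sum to 2 (valence 2) → 0 H
  atom 2: C, bond orders sum to 4 (valence 4) → 0 H
  atom 3: C, bond orders sum to 1 (valence 4) → 3 H
  atom 4: C, bond orders sum to 2 (valence 4) → 2 H
  atom 5: C, bond orders sum to 3 (valence 4) → 1 H
  atom 6: C, bond orders sum to 3 (valence 4) → 1 H
  atom 7: O, bond orders sum to 2 (valence 2) → 0 H
  atom 8: C, bond orders sum to 2 (valence 4) → 2 H
  atom 9: C, bond orders sum to 3 (valence 4) → 1 H
  atom 10: N, bond orders sum to 1 (valence 3) → 2 H
  atom 11: C, bond orders sum to 2 (valence 4) → 2 H
  atom 12: C, bond orders sum to 3 (valence 4) → 1 H
  atom 13: C, bond orders sum to 4 (valence 4) → 0 H
  atom 14: O, bond orders sum to 2 (valence 2) → 0 H
  atom 15: N, bond orders sum to 1 (valence 3) → 2 H
  atom 16: C, bond orders sum to 2 (valence 4) → 2 H
  atom 17: C, bond orders sum to 3 (valence 4) → 1 H
  atom 18: Br (halogen, monovalent) → 0 H
  atom 19: C, bond orders sum to 1 (valence 4) → 3 H
Totals → C:13, H:23, Br:1, N:2, O:3.
In Hill order: C13H23BrN2O3.

C13H23BrN2O3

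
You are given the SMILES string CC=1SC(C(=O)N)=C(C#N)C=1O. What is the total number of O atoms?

Scan the SMILES for O atoms (remember two-letter symbols like Cl and Br are single atoms).
Oxygen count: 2.

2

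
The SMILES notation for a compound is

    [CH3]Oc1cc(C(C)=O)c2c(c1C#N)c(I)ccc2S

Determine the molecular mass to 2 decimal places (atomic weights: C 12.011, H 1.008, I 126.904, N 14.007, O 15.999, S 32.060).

383.20 g/mol

First, the molecular formula is C14H10INO2S (counting implicit H from valence).
  C: 14 × 12.011 = 168.154
  H: 10 × 1.008 = 10.080
  I: 1 × 126.904 = 126.904
  N: 1 × 14.007 = 14.007
  O: 2 × 15.999 = 31.998
  S: 1 × 32.060 = 32.060
Sum: 14×12.011 + 10×1.008 + 1×126.904 + 1×14.007 + 2×15.999 + 1×32.060 = 383.203 → 383.20 g/mol.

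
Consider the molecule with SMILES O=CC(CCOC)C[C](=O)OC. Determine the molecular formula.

Walk through each heavy atom and fill implicit hydrogens from standard valence (C 4, N 3, O 2, S 2, halogen 1):
  atom 1: O, bond orders sum to 2 (valence 2) → 0 H
  atom 2: C, bond orders sum to 3 (valence 4) → 1 H
  atom 3: C, bond orders sum to 3 (valence 4) → 1 H
  atom 4: C, bond orders sum to 2 (valence 4) → 2 H
  atom 5: C, bond orders sum to 2 (valence 4) → 2 H
  atom 6: O, bond orders sum to 2 (valence 2) → 0 H
  atom 7: C, bond orders sum to 1 (valence 4) → 3 H
  atom 8: C, bond orders sum to 2 (valence 4) → 2 H
  atom 9: C with explicit H count 0
  atom 10: O, bond orders sum to 2 (valence 2) → 0 H
  atom 11: O, bond orders sum to 2 (valence 2) → 0 H
  atom 12: C, bond orders sum to 1 (valence 4) → 3 H
Totals → C:8, H:14, O:4.
In Hill order: C8H14O4.

C8H14O4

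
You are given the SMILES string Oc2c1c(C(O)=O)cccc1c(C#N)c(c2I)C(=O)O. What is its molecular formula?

Walk through each heavy atom and fill implicit hydrogens from standard valence (C 4, N 3, O 2, S 2, halogen 1); for lowercase aromatic atoms, an aromatic c carries 1 H when it has two neighbours and 0 H with three, and aromatic n carries 0 H:
  atom 1: O, bond orders sum to 1 (valence 2) → 1 H
  atom 2: aromatic c, 3 neighbours → 0 H
  atom 3: aromatic c, 3 neighbours → 0 H
  atom 4: aromatic c, 3 neighbours → 0 H
  atom 5: C, bond orders sum to 4 (valence 4) → 0 H
  atom 6: O, bond orders sum to 1 (valence 2) → 1 H
  atom 7: O, bond orders sum to 2 (valence 2) → 0 H
  atom 8: aromatic c, 2 neighbours → 1 H
  atom 9: aromatic c, 2 neighbours → 1 H
  atom 10: aromatic c, 2 neighbours → 1 H
  atom 11: aromatic c, 3 neighbours → 0 H
  atom 12: aromatic c, 3 neighbours → 0 H
  atom 13: C, bond orders sum to 4 (valence 4) → 0 H
  atom 14: N, bond orders sum to 3 (valence 3) → 0 H
  atom 15: aromatic c, 3 neighbours → 0 H
  atom 16: aromatic c, 3 neighbours → 0 H
  atom 17: I (halogen, monovalent) → 0 H
  atom 18: C, bond orders sum to 4 (valence 4) → 0 H
  atom 19: O, bond orders sum to 2 (valence 2) → 0 H
  atom 20: O, bond orders sum to 1 (valence 2) → 1 H
Totals → C:13, H:6, I:1, N:1, O:5.

C13H6INO5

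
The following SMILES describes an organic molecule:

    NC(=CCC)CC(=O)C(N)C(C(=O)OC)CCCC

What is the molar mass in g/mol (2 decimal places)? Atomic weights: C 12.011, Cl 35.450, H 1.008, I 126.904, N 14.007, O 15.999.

270.37 g/mol

First, the molecular formula is C14H26N2O3 (counting implicit H from valence).
  C: 14 × 12.011 = 168.154
  H: 26 × 1.008 = 26.208
  N: 2 × 14.007 = 28.014
  O: 3 × 15.999 = 47.997
Sum: 14×12.011 + 26×1.008 + 2×14.007 + 3×15.999 = 270.373 → 270.37 g/mol.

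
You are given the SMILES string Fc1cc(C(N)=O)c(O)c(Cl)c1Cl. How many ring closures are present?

In SMILES, each pair of matching ring-closure digits denotes one ring-closing bond; the number of such bonds equals the number of independent rings.
Ring-closure bonds here: 1.

1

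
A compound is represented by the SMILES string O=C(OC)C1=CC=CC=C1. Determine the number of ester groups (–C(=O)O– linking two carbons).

1

The ester motif appears at heavy-atom position 2 in the SMILES.
Ester count: 1.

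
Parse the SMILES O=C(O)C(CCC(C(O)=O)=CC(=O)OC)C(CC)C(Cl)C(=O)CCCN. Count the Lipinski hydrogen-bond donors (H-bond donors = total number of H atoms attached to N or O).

Donors: find every N or O and count the H atoms it carries.
  atom 1 (O): bond orders sum to 2 → 0 H
  atom 3 (O): bond orders sum to 1 → 1 H
  atom 9 (O): bond orders sum to 1 → 1 H
  atom 10 (O): bond orders sum to 2 → 0 H
  atom 13 (O): bond orders sum to 2 → 0 H
  atom 14 (O): bond orders sum to 2 → 0 H
  atom 22 (O): bond orders sum to 2 → 0 H
  atom 26 (N): bond orders sum to 1 → 2 H
Lipinski HBD = 4.

4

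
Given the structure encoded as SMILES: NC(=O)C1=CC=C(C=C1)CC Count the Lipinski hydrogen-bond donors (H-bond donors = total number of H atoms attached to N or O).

Donors: find every N or O and count the H atoms it carries.
  atom 1 (N): bond orders sum to 1 → 2 H
  atom 3 (O): bond orders sum to 2 → 0 H
Lipinski HBD = 2.

2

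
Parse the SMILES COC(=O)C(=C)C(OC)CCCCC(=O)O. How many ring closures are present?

0

In SMILES, each pair of matching ring-closure digits denotes one ring-closing bond; the number of such bonds equals the number of independent rings.
Ring-closure bonds here: 0.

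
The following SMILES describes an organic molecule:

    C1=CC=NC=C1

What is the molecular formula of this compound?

Walk through each heavy atom and fill implicit hydrogens from standard valence (C 4, N 3, O 2, S 2, halogen 1):
  atom 1: C, bond orders sum to 3 (valence 4) → 1 H
  atom 2: C, bond orders sum to 3 (valence 4) → 1 H
  atom 3: C, bond orders sum to 3 (valence 4) → 1 H
  atom 4: N, bond orders sum to 3 (valence 3) → 0 H
  atom 5: C, bond orders sum to 3 (valence 4) → 1 H
  atom 6: C, bond orders sum to 3 (valence 4) → 1 H
Totals → C:5, H:5, N:1.
In Hill order: C5H5N.

C5H5N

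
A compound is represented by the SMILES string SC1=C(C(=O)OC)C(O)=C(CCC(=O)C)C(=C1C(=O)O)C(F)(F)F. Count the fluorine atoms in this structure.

3

Scan the SMILES for F atoms (remember two-letter symbols like Cl and Br are single atoms).
Fluorine count: 3.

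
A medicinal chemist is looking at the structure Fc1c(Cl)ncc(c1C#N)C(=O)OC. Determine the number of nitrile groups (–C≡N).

1

The nitrile motif appears at heavy-atom position 9 in the SMILES.
Other groups present: 1 ester.
Nitrile count: 1.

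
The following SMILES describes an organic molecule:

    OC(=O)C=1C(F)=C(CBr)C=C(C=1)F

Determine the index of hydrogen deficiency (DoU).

5

Degree of unsaturation = (number of rings) + (number of π bonds).
Ring closures in the SMILES: 1.
π bonds: 4 double bonds (each 1 DoU) → 4 DoU from unsaturation.
Total DoU = 1 + 4 = 5.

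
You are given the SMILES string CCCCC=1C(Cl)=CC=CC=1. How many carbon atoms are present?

Count every carbon token in the SMILES (each C, including those in ring-closure positions and inside branches).
Carbon count: 10.

10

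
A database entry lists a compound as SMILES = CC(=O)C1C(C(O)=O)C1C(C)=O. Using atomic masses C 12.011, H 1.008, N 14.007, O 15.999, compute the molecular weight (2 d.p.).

First, the molecular formula is C8H10O4 (counting implicit H from valence).
  C: 8 × 12.011 = 96.088
  H: 10 × 1.008 = 10.080
  O: 4 × 15.999 = 63.996
Sum: 8×12.011 + 10×1.008 + 4×15.999 = 170.164 → 170.16 g/mol.

170.16 g/mol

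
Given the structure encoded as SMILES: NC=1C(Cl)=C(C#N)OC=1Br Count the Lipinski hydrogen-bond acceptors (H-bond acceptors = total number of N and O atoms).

3

N atoms: 2; O atoms: 1.
Lipinski HBA = 2 + 1 = 3.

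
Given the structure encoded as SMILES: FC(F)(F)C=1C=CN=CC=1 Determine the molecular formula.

C6H4F3N

Walk through each heavy atom and fill implicit hydrogens from standard valence (C 4, N 3, O 2, S 2, halogen 1):
  atom 1: F (halogen, monovalent) → 0 H
  atom 2: C, bond orders sum to 4 (valence 4) → 0 H
  atom 3: F (halogen, monovalent) → 0 H
  atom 4: F (halogen, monovalent) → 0 H
  atom 5: C, bond orders sum to 4 (valence 4) → 0 H
  atom 6: C, bond orders sum to 3 (valence 4) → 1 H
  atom 7: C, bond orders sum to 3 (valence 4) → 1 H
  atom 8: N, bond orders sum to 3 (valence 3) → 0 H
  atom 9: C, bond orders sum to 3 (valence 4) → 1 H
  atom 10: C, bond orders sum to 3 (valence 4) → 1 H
Totals → C:6, H:4, F:3, N:1.
In Hill order: C6H4F3N.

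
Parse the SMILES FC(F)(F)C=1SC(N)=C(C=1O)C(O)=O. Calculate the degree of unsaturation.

4

Degree of unsaturation = (number of rings) + (number of π bonds).
Ring closures in the SMILES: 1.
π bonds: 3 double bonds (each 1 DoU) → 3 DoU from unsaturation.
Total DoU = 1 + 3 = 4.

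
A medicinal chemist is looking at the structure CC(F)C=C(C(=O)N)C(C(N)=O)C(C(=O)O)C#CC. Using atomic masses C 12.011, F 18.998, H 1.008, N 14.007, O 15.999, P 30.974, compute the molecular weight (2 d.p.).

First, the molecular formula is C12H15FN2O4 (counting implicit H from valence).
  C: 12 × 12.011 = 144.132
  F: 1 × 18.998 = 18.998
  H: 15 × 1.008 = 15.120
  N: 2 × 14.007 = 28.014
  O: 4 × 15.999 = 63.996
Sum: 12×12.011 + 1×18.998 + 15×1.008 + 2×14.007 + 4×15.999 = 270.260 → 270.26 g/mol.

270.26 g/mol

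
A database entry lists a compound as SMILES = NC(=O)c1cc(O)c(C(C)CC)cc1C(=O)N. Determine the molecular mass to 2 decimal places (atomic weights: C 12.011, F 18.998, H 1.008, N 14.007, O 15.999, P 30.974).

First, the molecular formula is C12H16N2O3 (counting implicit H from valence).
  C: 12 × 12.011 = 144.132
  H: 16 × 1.008 = 16.128
  N: 2 × 14.007 = 28.014
  O: 3 × 15.999 = 47.997
Sum: 12×12.011 + 16×1.008 + 2×14.007 + 3×15.999 = 236.271 → 236.27 g/mol.

236.27 g/mol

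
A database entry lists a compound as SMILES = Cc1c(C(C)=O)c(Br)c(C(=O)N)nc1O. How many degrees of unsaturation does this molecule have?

Molecular formula: C9H9BrN2O3.
DoU = (2C + 2 + N − H − X) / 2, where X is the halogen count and O/S are ignored.
    = (2·9 + 2 + 2 − 9 − 1) / 2 = 12 / 2 = 6.

6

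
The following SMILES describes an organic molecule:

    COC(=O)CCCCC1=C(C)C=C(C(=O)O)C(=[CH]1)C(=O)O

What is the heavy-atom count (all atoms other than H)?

21

Every atom symbol written in the SMILES (organic subset) is one heavy atom; implicit H are not written.
Heavy atoms by element → C:15, O:6.
Total: 21.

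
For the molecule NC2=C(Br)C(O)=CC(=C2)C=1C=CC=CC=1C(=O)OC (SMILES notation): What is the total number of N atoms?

1

Scan the SMILES for N atoms (remember two-letter symbols like Cl and Br are single atoms).
Nitrogen count: 1.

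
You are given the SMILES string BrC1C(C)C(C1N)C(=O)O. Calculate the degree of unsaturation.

Molecular formula: C6H10BrNO2.
DoU = (2C + 2 + N − H − X) / 2, where X is the halogen count and O/S are ignored.
    = (2·6 + 2 + 1 − 10 − 1) / 2 = 4 / 2 = 2.

2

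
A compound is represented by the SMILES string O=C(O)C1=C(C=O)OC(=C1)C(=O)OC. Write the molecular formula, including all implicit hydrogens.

C8H6O6

Walk through each heavy atom and fill implicit hydrogens from standard valence (C 4, N 3, O 2, S 2, halogen 1):
  atom 1: O, bond orders sum to 2 (valence 2) → 0 H
  atom 2: C, bond orders sum to 4 (valence 4) → 0 H
  atom 3: O, bond orders sum to 1 (valence 2) → 1 H
  atom 4: C, bond orders sum to 4 (valence 4) → 0 H
  atom 5: C, bond orders sum to 4 (valence 4) → 0 H
  atom 6: C, bond orders sum to 3 (valence 4) → 1 H
  atom 7: O, bond orders sum to 2 (valence 2) → 0 H
  atom 8: O, bond orders sum to 2 (valence 2) → 0 H
  atom 9: C, bond orders sum to 4 (valence 4) → 0 H
  atom 10: C, bond orders sum to 3 (valence 4) → 1 H
  atom 11: C, bond orders sum to 4 (valence 4) → 0 H
  atom 12: O, bond orders sum to 2 (valence 2) → 0 H
  atom 13: O, bond orders sum to 2 (valence 2) → 0 H
  atom 14: C, bond orders sum to 1 (valence 4) → 3 H
Totals → C:8, H:6, O:6.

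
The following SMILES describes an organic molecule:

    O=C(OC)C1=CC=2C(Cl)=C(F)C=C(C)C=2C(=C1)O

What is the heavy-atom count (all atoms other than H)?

18

Every atom symbol written in the SMILES (organic subset) is one heavy atom; implicit H are not written.
Heavy atoms by element → C:13, Cl:1, F:1, O:3.
Total: 18.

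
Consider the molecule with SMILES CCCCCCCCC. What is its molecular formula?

C9H20

Walk through each heavy atom and fill implicit hydrogens from standard valence (C 4, N 3, O 2, S 2, halogen 1):
  atom 1: C, bond orders sum to 1 (valence 4) → 3 H
  atom 2: C, bond orders sum to 2 (valence 4) → 2 H
  atom 3: C, bond orders sum to 2 (valence 4) → 2 H
  atom 4: C, bond orders sum to 2 (valence 4) → 2 H
  atom 5: C, bond orders sum to 2 (valence 4) → 2 H
  atom 6: C, bond orders sum to 2 (valence 4) → 2 H
  atom 7: C, bond orders sum to 2 (valence 4) → 2 H
  atom 8: C, bond orders sum to 2 (valence 4) → 2 H
  atom 9: C, bond orders sum to 1 (valence 4) → 3 H
Totals → C:9, H:20.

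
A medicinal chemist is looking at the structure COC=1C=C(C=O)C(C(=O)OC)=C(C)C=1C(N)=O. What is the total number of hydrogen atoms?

Walk through each heavy atom and fill implicit hydrogens from standard valence (C 4, N 3, O 2, S 2, halogen 1):
  atom 1: C, bond orders sum to 1 (valence 4) → 3 H
  atom 2: O, bond orders sum to 2 (valence 2) → 0 H
  atom 3: C, bond orders sum to 4 (valence 4) → 0 H
  atom 4: C, bond orders sum to 3 (valence 4) → 1 H
  atom 5: C, bond orders sum to 4 (valence 4) → 0 H
  atom 6: C, bond orders sum to 3 (valence 4) → 1 H
  atom 7: O, bond orders sum to 2 (valence 2) → 0 H
  atom 8: C, bond orders sum to 4 (valence 4) → 0 H
  atom 9: C, bond orders sum to 4 (valence 4) → 0 H
  atom 10: O, bond orders sum to 2 (valence 2) → 0 H
  atom 11: O, bond orders sum to 2 (valence 2) → 0 H
  atom 12: C, bond orders sum to 1 (valence 4) → 3 H
  atom 13: C, bond orders sum to 4 (valence 4) → 0 H
  atom 14: C, bond orders sum to 1 (valence 4) → 3 H
  atom 15: C, bond orders sum to 4 (valence 4) → 0 H
  atom 16: C, bond orders sum to 4 (valence 4) → 0 H
  atom 17: N, bond orders sum to 1 (valence 3) → 2 H
  atom 18: O, bond orders sum to 2 (valence 2) → 0 H
Total hydrogens: 13.

13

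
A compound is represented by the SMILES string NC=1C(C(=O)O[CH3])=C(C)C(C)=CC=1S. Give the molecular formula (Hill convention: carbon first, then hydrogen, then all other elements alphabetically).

Walk through each heavy atom and fill implicit hydrogens from standard valence (C 4, N 3, O 2, S 2, halogen 1):
  atom 1: N, bond orders sum to 1 (valence 3) → 2 H
  atom 2: C, bond orders sum to 4 (valence 4) → 0 H
  atom 3: C, bond orders sum to 4 (valence 4) → 0 H
  atom 4: C, bond orders sum to 4 (valence 4) → 0 H
  atom 5: O, bond orders sum to 2 (valence 2) → 0 H
  atom 6: O, bond orders sum to 2 (valence 2) → 0 H
  atom 7: C with explicit H count 3
  atom 8: C, bond orders sum to 4 (valence 4) → 0 H
  atom 9: C, bond orders sum to 1 (valence 4) → 3 H
  atom 10: C, bond orders sum to 4 (valence 4) → 0 H
  atom 11: C, bond orders sum to 1 (valence 4) → 3 H
  atom 12: C, bond orders sum to 3 (valence 4) → 1 H
  atom 13: C, bond orders sum to 4 (valence 4) → 0 H
  atom 14: S, bond orders sum to 1 (valence 2) → 1 H
Totals → C:10, H:13, N:1, O:2, S:1.

C10H13NO2S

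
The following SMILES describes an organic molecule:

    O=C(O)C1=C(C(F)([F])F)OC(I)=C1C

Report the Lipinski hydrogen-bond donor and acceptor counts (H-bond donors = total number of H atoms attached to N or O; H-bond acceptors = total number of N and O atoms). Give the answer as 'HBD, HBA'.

1, 3

Donors: find every N or O and count the H atoms it carries.
  atom 1 (O): bond orders sum to 2 → 0 H
  atom 3 (O): bond orders sum to 1 → 1 H
  atom 10 (O): bond orders sum to 2 → 0 H
Lipinski HBD = 1.
Acceptors: N atoms = 0, O atoms = 3 → HBA = 3.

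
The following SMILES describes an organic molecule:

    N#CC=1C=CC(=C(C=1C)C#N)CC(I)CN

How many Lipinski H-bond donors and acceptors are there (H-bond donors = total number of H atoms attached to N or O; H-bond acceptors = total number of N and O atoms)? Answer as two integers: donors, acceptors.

2, 3

Donors: find every N or O and count the H atoms it carries.
  atom 1 (N): bond orders sum to 3 → 0 H
  atom 11 (N): bond orders sum to 3 → 0 H
  atom 16 (N): bond orders sum to 1 → 2 H
Lipinski HBD = 2.
Acceptors: N atoms = 3, O atoms = 0 → HBA = 3.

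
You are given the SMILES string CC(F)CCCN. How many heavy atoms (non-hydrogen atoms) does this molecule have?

7

Every atom symbol written in the SMILES (organic subset) is one heavy atom; implicit H are not written.
Heavy atoms by element → C:5, F:1, N:1.
Total: 7.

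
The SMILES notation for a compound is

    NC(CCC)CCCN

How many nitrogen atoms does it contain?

Scan the SMILES for N atoms (remember two-letter symbols like Cl and Br are single atoms).
Nitrogen count: 2.

2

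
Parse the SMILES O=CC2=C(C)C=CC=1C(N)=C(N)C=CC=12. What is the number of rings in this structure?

2

In SMILES, each pair of matching ring-closure digits denotes one ring-closing bond; the number of such bonds equals the number of independent rings.
Ring-closure bonds here: 2.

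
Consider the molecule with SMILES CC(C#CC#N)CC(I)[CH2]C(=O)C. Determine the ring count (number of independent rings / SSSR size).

0

In SMILES, each pair of matching ring-closure digits denotes one ring-closing bond; the number of such bonds equals the number of independent rings.
Ring-closure bonds here: 0.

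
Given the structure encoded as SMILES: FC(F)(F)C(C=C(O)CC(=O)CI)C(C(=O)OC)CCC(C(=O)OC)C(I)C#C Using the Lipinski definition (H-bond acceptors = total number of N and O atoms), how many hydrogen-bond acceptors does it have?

N atoms: 0; O atoms: 6.
Lipinski HBA = 0 + 6 = 6.

6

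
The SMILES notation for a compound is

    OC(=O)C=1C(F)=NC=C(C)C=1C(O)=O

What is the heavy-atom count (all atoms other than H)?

Every atom symbol written in the SMILES (organic subset) is one heavy atom; implicit H are not written.
Heavy atoms by element → C:8, F:1, N:1, O:4.
Total: 14.

14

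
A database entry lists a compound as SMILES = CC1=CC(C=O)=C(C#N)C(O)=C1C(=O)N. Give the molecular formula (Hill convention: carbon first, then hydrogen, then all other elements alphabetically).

Walk through each heavy atom and fill implicit hydrogens from standard valence (C 4, N 3, O 2, S 2, halogen 1):
  atom 1: C, bond orders sum to 1 (valence 4) → 3 H
  atom 2: C, bond orders sum to 4 (valence 4) → 0 H
  atom 3: C, bond orders sum to 3 (valence 4) → 1 H
  atom 4: C, bond orders sum to 4 (valence 4) → 0 H
  atom 5: C, bond orders sum to 3 (valence 4) → 1 H
  atom 6: O, bond orders sum to 2 (valence 2) → 0 H
  atom 7: C, bond orders sum to 4 (valence 4) → 0 H
  atom 8: C, bond orders sum to 4 (valence 4) → 0 H
  atom 9: N, bond orders sum to 3 (valence 3) → 0 H
  atom 10: C, bond orders sum to 4 (valence 4) → 0 H
  atom 11: O, bond orders sum to 1 (valence 2) → 1 H
  atom 12: C, bond orders sum to 4 (valence 4) → 0 H
  atom 13: C, bond orders sum to 4 (valence 4) → 0 H
  atom 14: O, bond orders sum to 2 (valence 2) → 0 H
  atom 15: N, bond orders sum to 1 (valence 3) → 2 H
Totals → C:10, H:8, N:2, O:3.
In Hill order: C10H8N2O3.

C10H8N2O3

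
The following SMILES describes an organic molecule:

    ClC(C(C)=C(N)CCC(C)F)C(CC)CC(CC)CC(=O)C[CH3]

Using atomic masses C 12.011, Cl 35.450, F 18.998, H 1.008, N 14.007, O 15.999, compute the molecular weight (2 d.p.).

First, the molecular formula is C19H35ClFNO (counting implicit H from valence).
  C: 19 × 12.011 = 228.209
  Cl: 1 × 35.450 = 35.450
  F: 1 × 18.998 = 18.998
  H: 35 × 1.008 = 35.280
  N: 1 × 14.007 = 14.007
  O: 1 × 15.999 = 15.999
Sum: 19×12.011 + 1×35.450 + 1×18.998 + 35×1.008 + 1×14.007 + 1×15.999 = 347.943 → 347.94 g/mol.

347.94 g/mol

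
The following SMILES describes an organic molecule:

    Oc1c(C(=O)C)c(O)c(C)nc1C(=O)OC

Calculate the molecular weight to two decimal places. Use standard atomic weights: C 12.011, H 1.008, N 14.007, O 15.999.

225.20 g/mol

First, the molecular formula is C10H11NO5 (counting implicit H from valence).
  C: 10 × 12.011 = 120.110
  H: 11 × 1.008 = 11.088
  N: 1 × 14.007 = 14.007
  O: 5 × 15.999 = 79.995
Sum: 10×12.011 + 11×1.008 + 1×14.007 + 5×15.999 = 225.200 → 225.20 g/mol.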